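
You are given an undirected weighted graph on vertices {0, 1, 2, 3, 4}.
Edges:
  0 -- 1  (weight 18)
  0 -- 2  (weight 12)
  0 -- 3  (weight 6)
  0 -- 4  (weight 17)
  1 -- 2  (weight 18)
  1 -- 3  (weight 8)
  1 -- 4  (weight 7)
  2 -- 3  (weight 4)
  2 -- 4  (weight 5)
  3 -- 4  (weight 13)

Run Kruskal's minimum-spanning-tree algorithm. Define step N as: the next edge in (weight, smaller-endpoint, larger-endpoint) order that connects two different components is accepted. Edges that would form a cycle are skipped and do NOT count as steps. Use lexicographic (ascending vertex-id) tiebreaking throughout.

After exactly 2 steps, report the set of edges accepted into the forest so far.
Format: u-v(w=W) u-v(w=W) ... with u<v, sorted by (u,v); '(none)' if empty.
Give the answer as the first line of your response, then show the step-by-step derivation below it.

2-3(w=4) 2-4(w=5)

step 1: add edge 2-3 (w=4); MST = {2-3(w=4)}
step 2: add edge 2-4 (w=5); MST = {2-3(w=4) 2-4(w=5)}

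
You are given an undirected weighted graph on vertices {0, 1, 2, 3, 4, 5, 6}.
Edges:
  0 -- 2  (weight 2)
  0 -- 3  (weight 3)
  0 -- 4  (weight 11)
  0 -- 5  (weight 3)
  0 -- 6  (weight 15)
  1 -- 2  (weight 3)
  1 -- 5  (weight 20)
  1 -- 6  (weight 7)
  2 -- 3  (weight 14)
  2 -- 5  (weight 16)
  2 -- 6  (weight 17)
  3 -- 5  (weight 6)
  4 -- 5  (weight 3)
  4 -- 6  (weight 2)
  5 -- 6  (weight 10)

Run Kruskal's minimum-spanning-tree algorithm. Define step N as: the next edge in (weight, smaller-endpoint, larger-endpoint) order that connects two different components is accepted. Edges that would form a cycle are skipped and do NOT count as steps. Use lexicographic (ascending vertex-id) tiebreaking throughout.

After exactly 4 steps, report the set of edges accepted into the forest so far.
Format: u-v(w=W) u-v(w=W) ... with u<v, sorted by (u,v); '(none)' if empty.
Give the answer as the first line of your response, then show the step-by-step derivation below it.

0-2(w=2) 0-3(w=3) 0-5(w=3) 4-6(w=2)

step 1: add edge 0-2 (w=2); MST = {0-2(w=2)}
step 2: add edge 4-6 (w=2); MST = {0-2(w=2) 4-6(w=2)}
step 3: add edge 0-3 (w=3); MST = {0-2(w=2) 0-3(w=3) 4-6(w=2)}
step 4: add edge 0-5 (w=3); MST = {0-2(w=2) 0-3(w=3) 0-5(w=3) 4-6(w=2)}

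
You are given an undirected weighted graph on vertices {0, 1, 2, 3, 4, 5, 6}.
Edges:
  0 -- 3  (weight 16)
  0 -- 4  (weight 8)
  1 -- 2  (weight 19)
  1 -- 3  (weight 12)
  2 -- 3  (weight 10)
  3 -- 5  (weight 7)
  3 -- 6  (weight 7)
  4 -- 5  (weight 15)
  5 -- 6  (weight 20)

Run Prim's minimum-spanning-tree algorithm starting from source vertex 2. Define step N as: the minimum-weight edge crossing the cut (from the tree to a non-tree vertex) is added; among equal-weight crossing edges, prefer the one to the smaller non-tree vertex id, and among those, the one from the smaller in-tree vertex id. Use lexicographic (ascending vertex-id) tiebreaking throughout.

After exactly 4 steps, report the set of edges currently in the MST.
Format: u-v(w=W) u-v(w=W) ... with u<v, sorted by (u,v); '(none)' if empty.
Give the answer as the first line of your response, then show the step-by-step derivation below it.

1-3(w=12) 2-3(w=10) 3-5(w=7) 3-6(w=7)

step 1: add edge 2-3 (w=10); MST = {2-3(w=10)}
step 2: add edge 3-5 (w=7); MST = {2-3(w=10) 3-5(w=7)}
step 3: add edge 3-6 (w=7); MST = {2-3(w=10) 3-5(w=7) 3-6(w=7)}
step 4: add edge 1-3 (w=12); MST = {1-3(w=12) 2-3(w=10) 3-5(w=7) 3-6(w=7)}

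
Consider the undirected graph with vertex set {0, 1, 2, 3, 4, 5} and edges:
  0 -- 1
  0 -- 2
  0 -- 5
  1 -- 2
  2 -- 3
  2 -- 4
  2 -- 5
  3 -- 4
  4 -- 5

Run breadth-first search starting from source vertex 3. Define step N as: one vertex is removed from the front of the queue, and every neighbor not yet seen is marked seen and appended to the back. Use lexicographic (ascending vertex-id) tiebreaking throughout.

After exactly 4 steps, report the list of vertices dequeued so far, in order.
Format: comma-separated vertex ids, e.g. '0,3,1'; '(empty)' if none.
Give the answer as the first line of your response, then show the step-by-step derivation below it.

3,2,4,0

step 1: dequeue 3; queue=[2,4]; order=3
step 2: dequeue 2; queue=[4,0,1,5]; order=3,2
step 3: dequeue 4; queue=[0,1,5]; order=3,2,4
step 4: dequeue 0; queue=[1,5]; order=3,2,4,0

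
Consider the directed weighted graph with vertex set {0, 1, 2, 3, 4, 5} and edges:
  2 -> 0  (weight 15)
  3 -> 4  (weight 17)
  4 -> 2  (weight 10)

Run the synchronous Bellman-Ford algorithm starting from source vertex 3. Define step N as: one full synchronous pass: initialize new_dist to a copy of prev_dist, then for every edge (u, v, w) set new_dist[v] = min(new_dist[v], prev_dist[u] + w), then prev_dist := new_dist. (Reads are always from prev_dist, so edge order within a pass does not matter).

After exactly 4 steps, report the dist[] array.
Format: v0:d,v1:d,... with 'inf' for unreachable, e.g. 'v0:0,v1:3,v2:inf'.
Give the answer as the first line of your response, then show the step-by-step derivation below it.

v0:42,v1:inf,v2:27,v3:0,v4:17,v5:inf

step 1: dist = v0:inf,v1:inf,v2:inf,v3:0,v4:17,v5:inf
step 2: dist = v0:inf,v1:inf,v2:27,v3:0,v4:17,v5:inf
step 3: dist = v0:42,v1:inf,v2:27,v3:0,v4:17,v5:inf
step 4: dist = v0:42,v1:inf,v2:27,v3:0,v4:17,v5:inf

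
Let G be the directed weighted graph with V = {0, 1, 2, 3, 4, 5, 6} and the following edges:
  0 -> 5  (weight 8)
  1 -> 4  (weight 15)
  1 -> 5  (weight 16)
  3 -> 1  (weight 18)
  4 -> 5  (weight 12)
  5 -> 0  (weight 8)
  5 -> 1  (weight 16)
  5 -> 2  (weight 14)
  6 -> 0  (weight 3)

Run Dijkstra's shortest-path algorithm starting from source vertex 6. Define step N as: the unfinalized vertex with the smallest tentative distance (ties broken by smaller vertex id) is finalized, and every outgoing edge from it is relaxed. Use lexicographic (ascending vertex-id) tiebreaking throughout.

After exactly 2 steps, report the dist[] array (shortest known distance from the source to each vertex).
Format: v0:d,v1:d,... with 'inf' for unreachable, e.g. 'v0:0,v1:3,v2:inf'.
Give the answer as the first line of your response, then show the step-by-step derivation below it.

v0:3,v1:inf,v2:inf,v3:inf,v4:inf,v5:11,v6:0

step 1: dist = v0:3,v1:inf,v2:inf,v3:inf,v4:inf,v5:inf,v6:0
step 2: dist = v0:3,v1:inf,v2:inf,v3:inf,v4:inf,v5:11,v6:0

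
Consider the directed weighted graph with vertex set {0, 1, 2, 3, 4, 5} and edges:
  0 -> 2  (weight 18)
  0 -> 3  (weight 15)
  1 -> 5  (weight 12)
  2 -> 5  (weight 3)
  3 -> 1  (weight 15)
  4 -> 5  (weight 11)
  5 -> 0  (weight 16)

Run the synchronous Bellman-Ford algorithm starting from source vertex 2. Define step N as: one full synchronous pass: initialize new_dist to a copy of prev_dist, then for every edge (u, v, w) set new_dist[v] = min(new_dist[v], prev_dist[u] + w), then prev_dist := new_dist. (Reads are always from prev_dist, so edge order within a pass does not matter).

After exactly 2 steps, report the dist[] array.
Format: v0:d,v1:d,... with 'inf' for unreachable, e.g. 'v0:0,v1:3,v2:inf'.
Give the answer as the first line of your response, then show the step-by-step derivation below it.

v0:19,v1:inf,v2:0,v3:inf,v4:inf,v5:3

step 1: dist = v0:inf,v1:inf,v2:0,v3:inf,v4:inf,v5:3
step 2: dist = v0:19,v1:inf,v2:0,v3:inf,v4:inf,v5:3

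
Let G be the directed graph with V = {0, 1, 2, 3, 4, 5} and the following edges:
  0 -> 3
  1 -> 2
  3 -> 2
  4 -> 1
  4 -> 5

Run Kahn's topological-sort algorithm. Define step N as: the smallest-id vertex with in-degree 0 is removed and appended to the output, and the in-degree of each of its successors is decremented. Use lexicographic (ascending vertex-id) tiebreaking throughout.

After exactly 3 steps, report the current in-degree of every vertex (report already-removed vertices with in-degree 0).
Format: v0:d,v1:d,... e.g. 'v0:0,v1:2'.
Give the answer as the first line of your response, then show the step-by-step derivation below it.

v0:0,v1:0,v2:1,v3:0,v4:0,v5:0

step 1: output 0; order=[0]; indeg=(0,1,2,0,0,1)
step 2: output 3; order=[0,3]; indeg=(0,1,1,0,0,1)
step 3: output 4; order=[0,3,4]; indeg=(0,0,1,0,0,0)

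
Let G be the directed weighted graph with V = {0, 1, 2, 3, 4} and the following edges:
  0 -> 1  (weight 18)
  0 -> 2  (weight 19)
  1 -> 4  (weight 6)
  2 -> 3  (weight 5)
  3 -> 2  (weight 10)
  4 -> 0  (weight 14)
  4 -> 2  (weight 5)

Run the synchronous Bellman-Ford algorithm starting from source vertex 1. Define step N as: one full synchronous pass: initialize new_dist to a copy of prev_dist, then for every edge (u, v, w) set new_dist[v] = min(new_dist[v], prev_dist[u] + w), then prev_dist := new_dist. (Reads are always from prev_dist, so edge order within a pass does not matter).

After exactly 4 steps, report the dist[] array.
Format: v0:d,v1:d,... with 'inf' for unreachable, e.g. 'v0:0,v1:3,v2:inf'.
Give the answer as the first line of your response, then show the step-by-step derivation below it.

v0:20,v1:0,v2:11,v3:16,v4:6

step 1: dist = v0:inf,v1:0,v2:inf,v3:inf,v4:6
step 2: dist = v0:20,v1:0,v2:11,v3:inf,v4:6
step 3: dist = v0:20,v1:0,v2:11,v3:16,v4:6
step 4: dist = v0:20,v1:0,v2:11,v3:16,v4:6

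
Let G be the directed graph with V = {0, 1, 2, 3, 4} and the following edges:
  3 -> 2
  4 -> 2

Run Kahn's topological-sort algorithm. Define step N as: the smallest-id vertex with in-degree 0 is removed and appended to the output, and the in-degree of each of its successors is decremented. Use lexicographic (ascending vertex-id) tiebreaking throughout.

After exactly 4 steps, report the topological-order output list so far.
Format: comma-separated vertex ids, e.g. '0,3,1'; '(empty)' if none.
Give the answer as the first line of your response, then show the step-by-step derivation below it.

0,1,3,4

step 1: output 0; order=[0]; indeg=(0,0,2,0,0)
step 2: output 1; order=[0,1]; indeg=(0,0,2,0,0)
step 3: output 3; order=[0,1,3]; indeg=(0,0,1,0,0)
step 4: output 4; order=[0,1,3,4]; indeg=(0,0,0,0,0)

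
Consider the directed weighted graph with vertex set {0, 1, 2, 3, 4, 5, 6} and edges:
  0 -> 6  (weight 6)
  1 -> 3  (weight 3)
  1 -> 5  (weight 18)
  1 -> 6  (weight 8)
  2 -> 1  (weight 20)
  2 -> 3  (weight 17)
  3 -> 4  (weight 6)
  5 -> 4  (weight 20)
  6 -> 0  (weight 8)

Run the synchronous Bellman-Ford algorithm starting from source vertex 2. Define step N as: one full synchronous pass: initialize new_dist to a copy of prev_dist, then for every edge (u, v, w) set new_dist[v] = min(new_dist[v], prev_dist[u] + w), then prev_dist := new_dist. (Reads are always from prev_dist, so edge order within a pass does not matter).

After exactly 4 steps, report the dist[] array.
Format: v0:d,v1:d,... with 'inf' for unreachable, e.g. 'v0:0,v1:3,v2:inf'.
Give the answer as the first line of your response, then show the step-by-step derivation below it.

v0:36,v1:20,v2:0,v3:17,v4:23,v5:38,v6:28

step 1: dist = v0:inf,v1:20,v2:0,v3:17,v4:inf,v5:inf,v6:inf
step 2: dist = v0:inf,v1:20,v2:0,v3:17,v4:23,v5:38,v6:28
step 3: dist = v0:36,v1:20,v2:0,v3:17,v4:23,v5:38,v6:28
step 4: dist = v0:36,v1:20,v2:0,v3:17,v4:23,v5:38,v6:28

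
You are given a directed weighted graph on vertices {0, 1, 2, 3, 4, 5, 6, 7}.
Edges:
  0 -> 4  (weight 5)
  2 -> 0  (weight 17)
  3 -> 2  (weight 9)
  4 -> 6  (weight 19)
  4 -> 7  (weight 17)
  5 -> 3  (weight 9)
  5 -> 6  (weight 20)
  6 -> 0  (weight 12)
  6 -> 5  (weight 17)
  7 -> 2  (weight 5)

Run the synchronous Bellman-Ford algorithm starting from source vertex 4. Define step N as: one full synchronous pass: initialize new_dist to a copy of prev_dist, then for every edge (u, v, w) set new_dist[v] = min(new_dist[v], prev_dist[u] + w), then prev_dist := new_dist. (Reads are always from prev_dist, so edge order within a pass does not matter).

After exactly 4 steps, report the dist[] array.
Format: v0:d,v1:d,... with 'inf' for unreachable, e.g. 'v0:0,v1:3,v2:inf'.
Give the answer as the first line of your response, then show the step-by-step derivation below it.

v0:31,v1:inf,v2:22,v3:45,v4:0,v5:36,v6:19,v7:17

step 1: dist = v0:inf,v1:inf,v2:inf,v3:inf,v4:0,v5:inf,v6:19,v7:17
step 2: dist = v0:31,v1:inf,v2:22,v3:inf,v4:0,v5:36,v6:19,v7:17
step 3: dist = v0:31,v1:inf,v2:22,v3:45,v4:0,v5:36,v6:19,v7:17
step 4: dist = v0:31,v1:inf,v2:22,v3:45,v4:0,v5:36,v6:19,v7:17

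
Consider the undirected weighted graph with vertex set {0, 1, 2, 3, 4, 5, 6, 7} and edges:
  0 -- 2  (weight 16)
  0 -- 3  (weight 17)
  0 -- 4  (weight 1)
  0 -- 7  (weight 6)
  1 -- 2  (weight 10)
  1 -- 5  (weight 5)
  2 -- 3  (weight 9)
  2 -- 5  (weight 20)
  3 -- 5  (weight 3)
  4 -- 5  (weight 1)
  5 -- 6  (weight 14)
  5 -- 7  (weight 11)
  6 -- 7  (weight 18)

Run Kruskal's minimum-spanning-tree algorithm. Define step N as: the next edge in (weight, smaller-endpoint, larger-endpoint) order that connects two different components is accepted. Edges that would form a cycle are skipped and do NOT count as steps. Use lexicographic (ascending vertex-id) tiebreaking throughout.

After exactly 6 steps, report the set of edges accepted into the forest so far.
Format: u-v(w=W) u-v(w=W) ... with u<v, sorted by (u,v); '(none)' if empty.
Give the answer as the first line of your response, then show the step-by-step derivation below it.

0-4(w=1) 0-7(w=6) 1-5(w=5) 2-3(w=9) 3-5(w=3) 4-5(w=1)

step 1: add edge 0-4 (w=1); MST = {0-4(w=1)}
step 2: add edge 4-5 (w=1); MST = {0-4(w=1) 4-5(w=1)}
step 3: add edge 3-5 (w=3); MST = {0-4(w=1) 3-5(w=3) 4-5(w=1)}
step 4: add edge 1-5 (w=5); MST = {0-4(w=1) 1-5(w=5) 3-5(w=3) 4-5(w=1)}
step 5: add edge 0-7 (w=6); MST = {0-4(w=1) 0-7(w=6) 1-5(w=5) 3-5(w=3) 4-5(w=1)}
step 6: add edge 2-3 (w=9); MST = {0-4(w=1) 0-7(w=6) 1-5(w=5) 2-3(w=9) 3-5(w=3) 4-5(w=1)}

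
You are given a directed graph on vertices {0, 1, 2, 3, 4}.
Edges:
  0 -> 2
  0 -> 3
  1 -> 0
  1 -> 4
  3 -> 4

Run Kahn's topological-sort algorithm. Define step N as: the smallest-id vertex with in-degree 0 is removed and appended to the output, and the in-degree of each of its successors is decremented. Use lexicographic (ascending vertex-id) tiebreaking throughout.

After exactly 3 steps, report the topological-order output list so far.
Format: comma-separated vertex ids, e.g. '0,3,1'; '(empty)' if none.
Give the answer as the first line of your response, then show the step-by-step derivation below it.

1,0,2

step 1: output 1; order=[1]; indeg=(0,0,1,1,1)
step 2: output 0; order=[1,0]; indeg=(0,0,0,0,1)
step 3: output 2; order=[1,0,2]; indeg=(0,0,0,0,1)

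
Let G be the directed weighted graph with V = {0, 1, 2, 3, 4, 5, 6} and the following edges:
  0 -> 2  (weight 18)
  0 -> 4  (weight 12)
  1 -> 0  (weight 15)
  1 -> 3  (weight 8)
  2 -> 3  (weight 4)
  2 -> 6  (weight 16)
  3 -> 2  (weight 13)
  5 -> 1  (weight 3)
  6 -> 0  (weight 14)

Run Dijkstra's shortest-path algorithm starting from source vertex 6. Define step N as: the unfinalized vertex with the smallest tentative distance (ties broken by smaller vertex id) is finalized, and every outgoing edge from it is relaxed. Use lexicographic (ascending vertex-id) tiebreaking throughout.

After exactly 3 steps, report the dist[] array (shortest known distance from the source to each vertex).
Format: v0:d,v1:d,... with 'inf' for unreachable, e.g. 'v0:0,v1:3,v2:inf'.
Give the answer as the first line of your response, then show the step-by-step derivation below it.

v0:14,v1:inf,v2:32,v3:inf,v4:26,v5:inf,v6:0

step 1: dist = v0:14,v1:inf,v2:inf,v3:inf,v4:inf,v5:inf,v6:0
step 2: dist = v0:14,v1:inf,v2:32,v3:inf,v4:26,v5:inf,v6:0
step 3: dist = v0:14,v1:inf,v2:32,v3:inf,v4:26,v5:inf,v6:0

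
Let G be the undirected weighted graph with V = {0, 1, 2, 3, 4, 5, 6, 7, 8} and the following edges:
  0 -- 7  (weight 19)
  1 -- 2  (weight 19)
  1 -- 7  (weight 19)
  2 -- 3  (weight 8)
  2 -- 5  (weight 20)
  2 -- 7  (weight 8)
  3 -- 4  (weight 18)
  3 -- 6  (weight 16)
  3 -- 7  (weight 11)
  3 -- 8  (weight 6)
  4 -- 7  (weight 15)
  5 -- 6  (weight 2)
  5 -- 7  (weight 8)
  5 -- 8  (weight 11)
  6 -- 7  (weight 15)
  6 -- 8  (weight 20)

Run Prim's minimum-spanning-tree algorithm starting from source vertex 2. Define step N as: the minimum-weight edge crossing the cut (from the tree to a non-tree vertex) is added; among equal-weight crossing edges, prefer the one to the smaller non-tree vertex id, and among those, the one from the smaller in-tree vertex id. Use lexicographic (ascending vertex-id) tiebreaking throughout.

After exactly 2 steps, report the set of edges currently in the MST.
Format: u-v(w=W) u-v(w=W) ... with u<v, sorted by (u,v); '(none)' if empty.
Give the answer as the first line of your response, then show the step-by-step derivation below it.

2-3(w=8) 3-8(w=6)

step 1: add edge 2-3 (w=8); MST = {2-3(w=8)}
step 2: add edge 3-8 (w=6); MST = {2-3(w=8) 3-8(w=6)}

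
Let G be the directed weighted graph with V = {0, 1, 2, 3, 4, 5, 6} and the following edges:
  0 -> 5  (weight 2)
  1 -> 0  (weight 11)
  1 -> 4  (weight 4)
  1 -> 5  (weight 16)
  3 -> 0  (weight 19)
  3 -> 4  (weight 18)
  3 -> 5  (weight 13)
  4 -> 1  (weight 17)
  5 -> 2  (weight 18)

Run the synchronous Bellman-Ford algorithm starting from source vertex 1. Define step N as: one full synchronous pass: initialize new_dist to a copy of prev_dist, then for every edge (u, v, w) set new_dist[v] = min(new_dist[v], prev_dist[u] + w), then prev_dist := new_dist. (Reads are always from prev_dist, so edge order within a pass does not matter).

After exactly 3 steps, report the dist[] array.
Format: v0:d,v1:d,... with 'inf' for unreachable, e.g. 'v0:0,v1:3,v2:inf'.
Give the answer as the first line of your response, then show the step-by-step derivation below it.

v0:11,v1:0,v2:31,v3:inf,v4:4,v5:13,v6:inf

step 1: dist = v0:11,v1:0,v2:inf,v3:inf,v4:4,v5:16,v6:inf
step 2: dist = v0:11,v1:0,v2:34,v3:inf,v4:4,v5:13,v6:inf
step 3: dist = v0:11,v1:0,v2:31,v3:inf,v4:4,v5:13,v6:inf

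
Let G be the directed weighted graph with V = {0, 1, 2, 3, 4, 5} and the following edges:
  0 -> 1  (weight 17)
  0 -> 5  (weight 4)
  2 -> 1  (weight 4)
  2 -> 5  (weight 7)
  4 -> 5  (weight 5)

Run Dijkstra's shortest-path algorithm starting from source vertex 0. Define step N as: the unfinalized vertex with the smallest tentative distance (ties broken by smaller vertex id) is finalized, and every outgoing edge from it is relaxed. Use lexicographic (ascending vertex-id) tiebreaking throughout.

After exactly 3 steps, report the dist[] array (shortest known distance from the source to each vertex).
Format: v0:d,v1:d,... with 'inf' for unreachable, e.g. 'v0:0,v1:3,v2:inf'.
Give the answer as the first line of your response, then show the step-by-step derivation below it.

v0:0,v1:17,v2:inf,v3:inf,v4:inf,v5:4

step 1: dist = v0:0,v1:17,v2:inf,v3:inf,v4:inf,v5:4
step 2: dist = v0:0,v1:17,v2:inf,v3:inf,v4:inf,v5:4
step 3: dist = v0:0,v1:17,v2:inf,v3:inf,v4:inf,v5:4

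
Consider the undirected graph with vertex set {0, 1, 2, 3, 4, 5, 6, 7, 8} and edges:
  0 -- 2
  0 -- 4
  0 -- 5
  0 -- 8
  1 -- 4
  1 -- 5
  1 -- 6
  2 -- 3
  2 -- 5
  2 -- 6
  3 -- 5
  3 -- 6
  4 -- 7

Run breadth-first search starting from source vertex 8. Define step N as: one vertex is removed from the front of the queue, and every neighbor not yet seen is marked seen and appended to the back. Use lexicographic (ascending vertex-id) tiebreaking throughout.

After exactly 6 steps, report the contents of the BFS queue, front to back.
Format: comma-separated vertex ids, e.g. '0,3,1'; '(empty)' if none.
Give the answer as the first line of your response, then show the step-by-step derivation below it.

6,1,7

step 1: dequeue 8; queue=[0]; order=8
step 2: dequeue 0; queue=[2,4,5]; order=8,0
step 3: dequeue 2; queue=[4,5,3,6]; order=8,0,2
step 4: dequeue 4; queue=[5,3,6,1,7]; order=8,0,2,4
step 5: dequeue 5; queue=[3,6,1,7]; order=8,0,2,4,5
step 6: dequeue 3; queue=[6,1,7]; order=8,0,2,4,5,3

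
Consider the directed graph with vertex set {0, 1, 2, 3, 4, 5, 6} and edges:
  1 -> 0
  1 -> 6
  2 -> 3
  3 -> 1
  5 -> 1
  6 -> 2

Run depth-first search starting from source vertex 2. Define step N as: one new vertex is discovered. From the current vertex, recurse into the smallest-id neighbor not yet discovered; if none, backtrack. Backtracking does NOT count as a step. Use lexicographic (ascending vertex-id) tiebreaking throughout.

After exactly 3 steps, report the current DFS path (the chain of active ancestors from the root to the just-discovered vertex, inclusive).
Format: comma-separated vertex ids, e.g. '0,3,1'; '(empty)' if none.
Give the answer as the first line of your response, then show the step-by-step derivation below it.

2,3,1

step 1: discover 2; path=2; order=2
step 2: discover 3; path=2>3; order=2,3
step 3: discover 1; path=2>3>1; order=2,3,1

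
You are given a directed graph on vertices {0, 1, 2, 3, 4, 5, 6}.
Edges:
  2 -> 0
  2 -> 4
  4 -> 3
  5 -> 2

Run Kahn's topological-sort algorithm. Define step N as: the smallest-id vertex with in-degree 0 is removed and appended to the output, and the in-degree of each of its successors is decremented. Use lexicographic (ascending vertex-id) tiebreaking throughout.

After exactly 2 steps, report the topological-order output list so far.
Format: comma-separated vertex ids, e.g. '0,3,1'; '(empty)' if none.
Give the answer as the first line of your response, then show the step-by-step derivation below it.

1,5

step 1: output 1; order=[1]; indeg=(1,0,1,1,1,0,0)
step 2: output 5; order=[1,5]; indeg=(1,0,0,1,1,0,0)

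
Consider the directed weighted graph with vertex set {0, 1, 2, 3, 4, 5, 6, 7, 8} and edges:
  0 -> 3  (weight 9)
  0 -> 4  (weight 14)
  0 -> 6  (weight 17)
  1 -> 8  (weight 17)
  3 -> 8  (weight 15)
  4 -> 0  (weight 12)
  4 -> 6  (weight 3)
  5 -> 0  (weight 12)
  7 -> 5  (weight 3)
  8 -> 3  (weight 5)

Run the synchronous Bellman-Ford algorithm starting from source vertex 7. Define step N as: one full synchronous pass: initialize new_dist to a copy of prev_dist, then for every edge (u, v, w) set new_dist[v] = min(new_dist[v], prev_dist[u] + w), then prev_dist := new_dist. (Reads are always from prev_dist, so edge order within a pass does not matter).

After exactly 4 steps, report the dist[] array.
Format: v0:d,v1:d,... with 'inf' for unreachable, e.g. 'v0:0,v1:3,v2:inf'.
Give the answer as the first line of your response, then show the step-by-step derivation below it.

v0:15,v1:inf,v2:inf,v3:24,v4:29,v5:3,v6:32,v7:0,v8:39

step 1: dist = v0:inf,v1:inf,v2:inf,v3:inf,v4:inf,v5:3,v6:inf,v7:0,v8:inf
step 2: dist = v0:15,v1:inf,v2:inf,v3:inf,v4:inf,v5:3,v6:inf,v7:0,v8:inf
step 3: dist = v0:15,v1:inf,v2:inf,v3:24,v4:29,v5:3,v6:32,v7:0,v8:inf
step 4: dist = v0:15,v1:inf,v2:inf,v3:24,v4:29,v5:3,v6:32,v7:0,v8:39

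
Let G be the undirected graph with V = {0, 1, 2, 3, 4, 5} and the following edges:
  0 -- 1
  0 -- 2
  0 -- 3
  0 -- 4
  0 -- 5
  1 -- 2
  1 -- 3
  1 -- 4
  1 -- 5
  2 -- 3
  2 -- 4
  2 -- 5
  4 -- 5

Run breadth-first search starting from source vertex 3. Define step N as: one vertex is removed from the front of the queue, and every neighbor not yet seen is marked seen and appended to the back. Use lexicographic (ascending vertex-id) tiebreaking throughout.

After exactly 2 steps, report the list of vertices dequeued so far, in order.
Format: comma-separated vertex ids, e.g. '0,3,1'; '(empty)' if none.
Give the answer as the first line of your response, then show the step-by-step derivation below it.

3,0

step 1: dequeue 3; queue=[0,1,2]; order=3
step 2: dequeue 0; queue=[1,2,4,5]; order=3,0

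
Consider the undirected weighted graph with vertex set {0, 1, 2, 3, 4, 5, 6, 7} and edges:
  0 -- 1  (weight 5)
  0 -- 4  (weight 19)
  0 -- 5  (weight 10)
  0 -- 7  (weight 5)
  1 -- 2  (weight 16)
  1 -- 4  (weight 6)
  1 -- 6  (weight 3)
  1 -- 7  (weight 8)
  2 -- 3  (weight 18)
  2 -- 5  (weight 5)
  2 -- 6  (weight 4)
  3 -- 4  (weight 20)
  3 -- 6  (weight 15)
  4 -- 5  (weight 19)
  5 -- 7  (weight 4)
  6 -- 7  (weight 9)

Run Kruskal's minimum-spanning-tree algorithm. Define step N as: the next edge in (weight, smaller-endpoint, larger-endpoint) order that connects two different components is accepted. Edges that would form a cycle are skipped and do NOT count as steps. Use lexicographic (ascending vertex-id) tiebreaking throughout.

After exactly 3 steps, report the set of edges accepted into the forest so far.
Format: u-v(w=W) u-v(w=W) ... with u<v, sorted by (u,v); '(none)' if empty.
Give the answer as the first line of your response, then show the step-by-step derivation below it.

1-6(w=3) 2-6(w=4) 5-7(w=4)

step 1: add edge 1-6 (w=3); MST = {1-6(w=3)}
step 2: add edge 2-6 (w=4); MST = {1-6(w=3) 2-6(w=4)}
step 3: add edge 5-7 (w=4); MST = {1-6(w=3) 2-6(w=4) 5-7(w=4)}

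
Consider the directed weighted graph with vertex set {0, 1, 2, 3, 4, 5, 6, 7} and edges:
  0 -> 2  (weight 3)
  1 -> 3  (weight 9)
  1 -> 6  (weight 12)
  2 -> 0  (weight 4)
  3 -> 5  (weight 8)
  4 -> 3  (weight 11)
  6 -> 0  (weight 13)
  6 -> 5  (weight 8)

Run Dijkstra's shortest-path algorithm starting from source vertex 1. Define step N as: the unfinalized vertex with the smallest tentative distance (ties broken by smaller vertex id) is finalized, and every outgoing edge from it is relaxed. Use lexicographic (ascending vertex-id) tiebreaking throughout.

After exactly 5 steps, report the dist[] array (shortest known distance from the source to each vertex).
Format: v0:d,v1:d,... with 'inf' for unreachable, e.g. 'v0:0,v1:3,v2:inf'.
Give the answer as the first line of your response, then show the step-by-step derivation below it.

v0:25,v1:0,v2:28,v3:9,v4:inf,v5:17,v6:12,v7:inf

step 1: dist = v0:inf,v1:0,v2:inf,v3:9,v4:inf,v5:inf,v6:12,v7:inf
step 2: dist = v0:inf,v1:0,v2:inf,v3:9,v4:inf,v5:17,v6:12,v7:inf
step 3: dist = v0:25,v1:0,v2:inf,v3:9,v4:inf,v5:17,v6:12,v7:inf
step 4: dist = v0:25,v1:0,v2:inf,v3:9,v4:inf,v5:17,v6:12,v7:inf
step 5: dist = v0:25,v1:0,v2:28,v3:9,v4:inf,v5:17,v6:12,v7:inf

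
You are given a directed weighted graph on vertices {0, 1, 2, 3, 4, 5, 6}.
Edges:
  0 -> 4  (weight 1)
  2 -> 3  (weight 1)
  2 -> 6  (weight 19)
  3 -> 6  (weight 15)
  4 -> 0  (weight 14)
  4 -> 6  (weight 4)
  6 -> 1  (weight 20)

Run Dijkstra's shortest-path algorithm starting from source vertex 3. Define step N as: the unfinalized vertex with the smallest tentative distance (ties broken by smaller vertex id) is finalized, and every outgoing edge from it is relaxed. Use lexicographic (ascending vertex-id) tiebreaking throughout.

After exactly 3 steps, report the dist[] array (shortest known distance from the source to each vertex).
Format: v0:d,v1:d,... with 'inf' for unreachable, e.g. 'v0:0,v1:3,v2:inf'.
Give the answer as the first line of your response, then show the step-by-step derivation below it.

v0:inf,v1:35,v2:inf,v3:0,v4:inf,v5:inf,v6:15

step 1: dist = v0:inf,v1:inf,v2:inf,v3:0,v4:inf,v5:inf,v6:15
step 2: dist = v0:inf,v1:35,v2:inf,v3:0,v4:inf,v5:inf,v6:15
step 3: dist = v0:inf,v1:35,v2:inf,v3:0,v4:inf,v5:inf,v6:15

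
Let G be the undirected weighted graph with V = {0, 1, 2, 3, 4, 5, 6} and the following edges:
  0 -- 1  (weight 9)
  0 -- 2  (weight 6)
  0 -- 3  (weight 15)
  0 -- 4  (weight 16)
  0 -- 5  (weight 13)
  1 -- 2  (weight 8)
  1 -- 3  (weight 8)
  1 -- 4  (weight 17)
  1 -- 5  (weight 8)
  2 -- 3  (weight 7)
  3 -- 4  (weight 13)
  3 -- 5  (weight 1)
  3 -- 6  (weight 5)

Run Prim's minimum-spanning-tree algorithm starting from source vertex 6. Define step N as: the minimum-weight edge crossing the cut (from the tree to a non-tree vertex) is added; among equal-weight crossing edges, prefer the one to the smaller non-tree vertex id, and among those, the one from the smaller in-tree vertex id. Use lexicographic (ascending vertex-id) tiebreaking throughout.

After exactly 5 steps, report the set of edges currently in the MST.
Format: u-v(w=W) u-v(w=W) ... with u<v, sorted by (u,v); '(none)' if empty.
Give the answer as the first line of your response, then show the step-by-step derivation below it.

0-2(w=6) 1-2(w=8) 2-3(w=7) 3-5(w=1) 3-6(w=5)

step 1: add edge 3-6 (w=5); MST = {3-6(w=5)}
step 2: add edge 3-5 (w=1); MST = {3-5(w=1) 3-6(w=5)}
step 3: add edge 2-3 (w=7); MST = {2-3(w=7) 3-5(w=1) 3-6(w=5)}
step 4: add edge 0-2 (w=6); MST = {0-2(w=6) 2-3(w=7) 3-5(w=1) 3-6(w=5)}
step 5: add edge 1-2 (w=8); MST = {0-2(w=6) 1-2(w=8) 2-3(w=7) 3-5(w=1) 3-6(w=5)}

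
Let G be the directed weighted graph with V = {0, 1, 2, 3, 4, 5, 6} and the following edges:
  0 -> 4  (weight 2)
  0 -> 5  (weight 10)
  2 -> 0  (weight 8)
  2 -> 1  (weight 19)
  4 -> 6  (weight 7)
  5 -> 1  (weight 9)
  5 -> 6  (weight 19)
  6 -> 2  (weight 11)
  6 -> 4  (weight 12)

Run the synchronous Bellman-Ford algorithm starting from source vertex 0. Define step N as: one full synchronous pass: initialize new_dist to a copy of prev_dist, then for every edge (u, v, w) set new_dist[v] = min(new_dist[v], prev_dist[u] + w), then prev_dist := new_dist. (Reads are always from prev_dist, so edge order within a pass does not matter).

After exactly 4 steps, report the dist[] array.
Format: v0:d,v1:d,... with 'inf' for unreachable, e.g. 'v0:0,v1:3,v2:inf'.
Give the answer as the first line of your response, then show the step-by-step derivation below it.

v0:0,v1:19,v2:20,v3:inf,v4:2,v5:10,v6:9

step 1: dist = v0:0,v1:inf,v2:inf,v3:inf,v4:2,v5:10,v6:inf
step 2: dist = v0:0,v1:19,v2:inf,v3:inf,v4:2,v5:10,v6:9
step 3: dist = v0:0,v1:19,v2:20,v3:inf,v4:2,v5:10,v6:9
step 4: dist = v0:0,v1:19,v2:20,v3:inf,v4:2,v5:10,v6:9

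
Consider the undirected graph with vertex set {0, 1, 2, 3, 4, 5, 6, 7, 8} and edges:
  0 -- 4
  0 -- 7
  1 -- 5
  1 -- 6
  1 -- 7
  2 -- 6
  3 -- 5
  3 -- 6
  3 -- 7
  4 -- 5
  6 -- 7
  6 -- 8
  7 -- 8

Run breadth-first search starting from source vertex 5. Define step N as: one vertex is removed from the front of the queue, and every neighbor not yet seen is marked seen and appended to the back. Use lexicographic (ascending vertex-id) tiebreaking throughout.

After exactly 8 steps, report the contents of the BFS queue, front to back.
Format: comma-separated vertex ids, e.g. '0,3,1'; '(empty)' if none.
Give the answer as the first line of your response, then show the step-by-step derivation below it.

8

step 1: dequeue 5; queue=[1,3,4]; order=5
step 2: dequeue 1; queue=[3,4,6,7]; order=5,1
step 3: dequeue 3; queue=[4,6,7]; order=5,1,3
step 4: dequeue 4; queue=[6,7,0]; order=5,1,3,4
step 5: dequeue 6; queue=[7,0,2,8]; order=5,1,3,4,6
step 6: dequeue 7; queue=[0,2,8]; order=5,1,3,4,6,7
step 7: dequeue 0; queue=[2,8]; order=5,1,3,4,6,7,0
step 8: dequeue 2; queue=[8]; order=5,1,3,4,6,7,0,2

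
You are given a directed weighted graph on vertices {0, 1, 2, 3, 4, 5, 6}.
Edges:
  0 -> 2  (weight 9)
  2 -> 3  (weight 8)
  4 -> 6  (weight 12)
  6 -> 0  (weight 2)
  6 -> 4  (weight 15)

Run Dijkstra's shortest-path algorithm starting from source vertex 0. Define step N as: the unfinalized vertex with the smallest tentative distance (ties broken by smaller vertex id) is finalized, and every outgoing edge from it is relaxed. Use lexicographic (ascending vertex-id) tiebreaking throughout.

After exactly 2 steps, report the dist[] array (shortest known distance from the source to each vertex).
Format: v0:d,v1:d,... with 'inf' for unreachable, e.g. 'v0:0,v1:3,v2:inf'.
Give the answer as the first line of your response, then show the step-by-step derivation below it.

v0:0,v1:inf,v2:9,v3:17,v4:inf,v5:inf,v6:inf

step 1: dist = v0:0,v1:inf,v2:9,v3:inf,v4:inf,v5:inf,v6:inf
step 2: dist = v0:0,v1:inf,v2:9,v3:17,v4:inf,v5:inf,v6:inf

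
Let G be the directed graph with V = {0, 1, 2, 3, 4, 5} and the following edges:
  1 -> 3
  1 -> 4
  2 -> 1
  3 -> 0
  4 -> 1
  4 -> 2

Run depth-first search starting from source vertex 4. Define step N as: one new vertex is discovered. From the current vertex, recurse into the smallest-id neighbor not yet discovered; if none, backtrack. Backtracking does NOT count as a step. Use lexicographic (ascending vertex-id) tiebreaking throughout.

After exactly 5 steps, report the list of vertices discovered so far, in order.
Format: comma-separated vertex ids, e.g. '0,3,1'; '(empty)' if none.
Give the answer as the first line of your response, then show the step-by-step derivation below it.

4,1,3,0,2

step 1: discover 4; path=4; order=4
step 2: discover 1; path=4>1; order=4,1
step 3: discover 3; path=4>1>3; order=4,1,3
step 4: discover 0; path=4>1>3>0; order=4,1,3,0
step 5: discover 2; path=4>2; order=4,1,3,0,2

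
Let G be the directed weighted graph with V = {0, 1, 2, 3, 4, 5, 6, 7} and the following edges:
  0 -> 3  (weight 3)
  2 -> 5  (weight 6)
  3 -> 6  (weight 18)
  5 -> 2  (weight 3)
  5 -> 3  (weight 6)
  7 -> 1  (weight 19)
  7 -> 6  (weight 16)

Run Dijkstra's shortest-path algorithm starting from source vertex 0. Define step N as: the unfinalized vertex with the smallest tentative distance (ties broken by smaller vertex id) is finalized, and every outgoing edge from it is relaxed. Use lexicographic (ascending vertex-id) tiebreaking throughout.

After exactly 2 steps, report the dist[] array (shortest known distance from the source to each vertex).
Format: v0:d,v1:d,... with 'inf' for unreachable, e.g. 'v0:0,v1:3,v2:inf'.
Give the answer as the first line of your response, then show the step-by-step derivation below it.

v0:0,v1:inf,v2:inf,v3:3,v4:inf,v5:inf,v6:21,v7:inf

step 1: dist = v0:0,v1:inf,v2:inf,v3:3,v4:inf,v5:inf,v6:inf,v7:inf
step 2: dist = v0:0,v1:inf,v2:inf,v3:3,v4:inf,v5:inf,v6:21,v7:inf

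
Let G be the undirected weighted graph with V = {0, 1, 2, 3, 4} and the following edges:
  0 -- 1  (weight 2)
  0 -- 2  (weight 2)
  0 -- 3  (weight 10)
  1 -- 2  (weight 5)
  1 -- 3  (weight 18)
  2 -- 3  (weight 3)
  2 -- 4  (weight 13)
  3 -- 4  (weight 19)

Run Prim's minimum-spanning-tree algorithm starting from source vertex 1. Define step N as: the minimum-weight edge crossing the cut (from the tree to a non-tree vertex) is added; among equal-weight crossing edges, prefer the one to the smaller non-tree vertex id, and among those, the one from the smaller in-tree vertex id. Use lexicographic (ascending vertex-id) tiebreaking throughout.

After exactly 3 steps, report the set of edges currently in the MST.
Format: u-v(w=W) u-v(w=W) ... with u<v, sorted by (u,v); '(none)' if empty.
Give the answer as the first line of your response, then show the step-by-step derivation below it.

0-1(w=2) 0-2(w=2) 2-3(w=3)

step 1: add edge 0-1 (w=2); MST = {0-1(w=2)}
step 2: add edge 0-2 (w=2); MST = {0-1(w=2) 0-2(w=2)}
step 3: add edge 2-3 (w=3); MST = {0-1(w=2) 0-2(w=2) 2-3(w=3)}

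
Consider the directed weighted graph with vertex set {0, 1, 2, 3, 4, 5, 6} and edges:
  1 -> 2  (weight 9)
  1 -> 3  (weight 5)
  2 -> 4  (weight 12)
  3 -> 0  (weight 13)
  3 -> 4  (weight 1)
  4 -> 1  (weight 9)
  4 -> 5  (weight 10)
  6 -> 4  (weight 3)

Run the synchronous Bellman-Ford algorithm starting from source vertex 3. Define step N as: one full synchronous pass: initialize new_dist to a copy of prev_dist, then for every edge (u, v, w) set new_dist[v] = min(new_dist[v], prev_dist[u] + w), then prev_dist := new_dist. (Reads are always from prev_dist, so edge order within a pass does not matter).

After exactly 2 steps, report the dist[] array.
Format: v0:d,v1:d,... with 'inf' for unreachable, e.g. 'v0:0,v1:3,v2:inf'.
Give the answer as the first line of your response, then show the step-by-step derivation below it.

v0:13,v1:10,v2:inf,v3:0,v4:1,v5:11,v6:inf

step 1: dist = v0:13,v1:inf,v2:inf,v3:0,v4:1,v5:inf,v6:inf
step 2: dist = v0:13,v1:10,v2:inf,v3:0,v4:1,v5:11,v6:inf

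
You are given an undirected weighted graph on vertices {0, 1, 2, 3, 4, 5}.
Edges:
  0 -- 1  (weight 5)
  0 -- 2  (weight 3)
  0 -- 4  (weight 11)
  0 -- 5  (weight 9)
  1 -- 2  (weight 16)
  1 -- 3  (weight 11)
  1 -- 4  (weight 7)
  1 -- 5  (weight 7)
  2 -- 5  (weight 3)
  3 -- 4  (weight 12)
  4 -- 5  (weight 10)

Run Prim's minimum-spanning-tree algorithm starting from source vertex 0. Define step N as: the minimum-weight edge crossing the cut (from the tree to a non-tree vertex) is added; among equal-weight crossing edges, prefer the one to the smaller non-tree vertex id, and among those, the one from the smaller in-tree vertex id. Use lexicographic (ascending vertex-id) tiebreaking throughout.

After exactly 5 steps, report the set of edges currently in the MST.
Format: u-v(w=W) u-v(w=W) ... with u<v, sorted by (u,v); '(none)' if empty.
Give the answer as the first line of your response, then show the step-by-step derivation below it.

0-1(w=5) 0-2(w=3) 1-3(w=11) 1-4(w=7) 2-5(w=3)

step 1: add edge 0-2 (w=3); MST = {0-2(w=3)}
step 2: add edge 2-5 (w=3); MST = {0-2(w=3) 2-5(w=3)}
step 3: add edge 0-1 (w=5); MST = {0-1(w=5) 0-2(w=3) 2-5(w=3)}
step 4: add edge 1-4 (w=7); MST = {0-1(w=5) 0-2(w=3) 1-4(w=7) 2-5(w=3)}
step 5: add edge 1-3 (w=11); MST = {0-1(w=5) 0-2(w=3) 1-3(w=11) 1-4(w=7) 2-5(w=3)}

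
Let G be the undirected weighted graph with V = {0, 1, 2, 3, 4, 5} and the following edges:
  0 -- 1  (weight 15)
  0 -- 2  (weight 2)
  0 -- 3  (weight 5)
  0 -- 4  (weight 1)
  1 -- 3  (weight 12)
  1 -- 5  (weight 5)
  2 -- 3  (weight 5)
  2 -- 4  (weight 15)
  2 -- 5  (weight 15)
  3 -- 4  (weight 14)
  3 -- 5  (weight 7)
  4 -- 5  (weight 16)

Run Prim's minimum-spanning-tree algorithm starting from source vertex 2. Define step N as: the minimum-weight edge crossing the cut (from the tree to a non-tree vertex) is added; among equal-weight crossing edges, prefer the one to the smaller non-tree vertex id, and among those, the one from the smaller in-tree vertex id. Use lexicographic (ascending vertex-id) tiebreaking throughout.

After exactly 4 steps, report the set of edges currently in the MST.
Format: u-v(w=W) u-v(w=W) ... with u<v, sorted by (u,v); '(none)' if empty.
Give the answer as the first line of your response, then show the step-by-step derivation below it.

0-2(w=2) 0-3(w=5) 0-4(w=1) 3-5(w=7)

step 1: add edge 0-2 (w=2); MST = {0-2(w=2)}
step 2: add edge 0-4 (w=1); MST = {0-2(w=2) 0-4(w=1)}
step 3: add edge 0-3 (w=5); MST = {0-2(w=2) 0-3(w=5) 0-4(w=1)}
step 4: add edge 3-5 (w=7); MST = {0-2(w=2) 0-3(w=5) 0-4(w=1) 3-5(w=7)}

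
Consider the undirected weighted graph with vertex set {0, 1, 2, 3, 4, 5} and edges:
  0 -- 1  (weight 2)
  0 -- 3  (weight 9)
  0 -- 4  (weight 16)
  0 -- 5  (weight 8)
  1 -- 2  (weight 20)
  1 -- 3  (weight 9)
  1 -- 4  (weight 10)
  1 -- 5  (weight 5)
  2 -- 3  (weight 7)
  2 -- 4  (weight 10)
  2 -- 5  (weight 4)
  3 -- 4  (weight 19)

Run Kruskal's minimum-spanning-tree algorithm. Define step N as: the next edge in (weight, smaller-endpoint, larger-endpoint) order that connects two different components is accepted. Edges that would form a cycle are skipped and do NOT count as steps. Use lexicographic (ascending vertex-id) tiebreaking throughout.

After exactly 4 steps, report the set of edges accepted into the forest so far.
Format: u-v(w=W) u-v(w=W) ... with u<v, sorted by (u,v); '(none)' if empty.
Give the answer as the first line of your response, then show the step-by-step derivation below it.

0-1(w=2) 1-5(w=5) 2-3(w=7) 2-5(w=4)

step 1: add edge 0-1 (w=2); MST = {0-1(w=2)}
step 2: add edge 2-5 (w=4); MST = {0-1(w=2) 2-5(w=4)}
step 3: add edge 1-5 (w=5); MST = {0-1(w=2) 1-5(w=5) 2-5(w=4)}
step 4: add edge 2-3 (w=7); MST = {0-1(w=2) 1-5(w=5) 2-3(w=7) 2-5(w=4)}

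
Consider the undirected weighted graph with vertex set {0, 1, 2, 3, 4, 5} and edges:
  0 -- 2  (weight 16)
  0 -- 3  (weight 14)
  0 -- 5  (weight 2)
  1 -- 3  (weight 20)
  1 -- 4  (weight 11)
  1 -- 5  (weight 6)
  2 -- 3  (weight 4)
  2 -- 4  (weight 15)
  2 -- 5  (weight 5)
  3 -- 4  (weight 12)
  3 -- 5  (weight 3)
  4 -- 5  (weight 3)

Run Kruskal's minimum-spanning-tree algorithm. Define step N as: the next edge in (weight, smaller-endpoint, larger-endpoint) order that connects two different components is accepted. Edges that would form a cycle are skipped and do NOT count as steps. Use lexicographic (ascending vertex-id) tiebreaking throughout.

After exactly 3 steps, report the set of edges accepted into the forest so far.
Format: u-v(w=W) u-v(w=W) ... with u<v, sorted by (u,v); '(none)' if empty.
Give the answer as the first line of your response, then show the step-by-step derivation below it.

0-5(w=2) 3-5(w=3) 4-5(w=3)

step 1: add edge 0-5 (w=2); MST = {0-5(w=2)}
step 2: add edge 3-5 (w=3); MST = {0-5(w=2) 3-5(w=3)}
step 3: add edge 4-5 (w=3); MST = {0-5(w=2) 3-5(w=3) 4-5(w=3)}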